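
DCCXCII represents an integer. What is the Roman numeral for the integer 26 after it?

DCCXCII = 792
792 + 26 = 818

DCCCXVIII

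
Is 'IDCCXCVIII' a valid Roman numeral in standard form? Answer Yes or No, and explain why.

'IDCCXCVIII': Invalid subtractive combination: ID

No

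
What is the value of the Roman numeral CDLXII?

CDLXII: CD=400, L=50, X=10, I=1, I=1
400 + 50 + 10 + 1 + 1 = 462

462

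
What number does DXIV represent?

DXIV: D=500, X=10, IV=4
500 + 10 + 4 = 514

514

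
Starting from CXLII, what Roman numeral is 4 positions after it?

CXLII = 142
142 + 4 = 146

CXLVI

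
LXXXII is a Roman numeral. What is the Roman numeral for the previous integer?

LXXXII = 82, so the previous integer is 82 - 1 = 81

LXXXI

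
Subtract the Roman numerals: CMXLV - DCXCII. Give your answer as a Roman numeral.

CMXLV = 945
DCXCII = 692
945 - 692 = 253

CCLIII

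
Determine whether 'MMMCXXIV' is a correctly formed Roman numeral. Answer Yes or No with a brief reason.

'MMMCXXIV': Check the rules: uses only the symbols I, V, X, L, C, D, M; no symbol is repeated more than three times in a row; V, L and D each appear at most once; the only place a smaller symbol precedes a larger one is the allowed subtractive pair IV, the symbol right after such a pair (if any) is smaller than the pair's first symbol, and otherwise the values never increase from left to right. Value: M (1000) + M (1000) + M (1000) + C (100) + X (10) + X (10) + IV (4) = 3124. So it is a valid standard Roman numeral.

Yes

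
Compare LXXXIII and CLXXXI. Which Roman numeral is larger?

LXXXIII = 83
CLXXXI = 181
181 is larger

CLXXXI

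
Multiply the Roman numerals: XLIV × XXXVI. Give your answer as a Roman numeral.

XLIV = 44
XXXVI = 36
44 × 36 = 1584

MDLXXXIV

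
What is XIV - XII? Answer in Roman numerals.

XIV = 14
XII = 12
14 - 12 = 2

II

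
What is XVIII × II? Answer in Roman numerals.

XVIII = 18
II = 2
18 × 2 = 36

XXXVI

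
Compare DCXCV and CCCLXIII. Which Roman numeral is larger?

DCXCV = 695
CCCLXIII = 363
695 is larger

DCXCV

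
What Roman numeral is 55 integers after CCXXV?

CCXXV = 225
225 + 55 = 280

CCLXXX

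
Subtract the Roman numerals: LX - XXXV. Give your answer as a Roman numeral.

LX = 60
XXXV = 35
60 - 35 = 25

XXV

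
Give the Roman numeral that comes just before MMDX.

MMDX = 2510; previous is 2509

MMDIX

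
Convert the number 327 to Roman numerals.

Convert 327 to Roman numerals:
  327 contains 3×100 (CCC)
  27 contains 2×10 (XX)
  7 contains 1×5 (V)
  2 contains 2×1 (II)

CCCXXVII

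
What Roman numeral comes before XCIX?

XCIX = 99, so the previous integer is 99 - 1 = 98

XCVIII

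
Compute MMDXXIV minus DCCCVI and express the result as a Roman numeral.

MMDXXIV = 2524
DCCCVI = 806
2524 - 806 = 1718

MDCCXVIII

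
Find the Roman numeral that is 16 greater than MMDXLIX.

MMDXLIX = 2549
2549 + 16 = 2565

MMDLXV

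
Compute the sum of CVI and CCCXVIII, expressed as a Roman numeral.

CVI = 106
CCCXVIII = 318
106 + 318 = 424

CDXXIV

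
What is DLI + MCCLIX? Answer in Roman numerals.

DLI = 551
MCCLIX = 1259
551 + 1259 = 1810

MDCCCX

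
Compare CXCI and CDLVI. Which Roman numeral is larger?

CXCI = 191
CDLVI = 456
456 is larger

CDLVI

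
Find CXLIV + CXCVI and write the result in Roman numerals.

CXLIV = 144
CXCVI = 196
144 + 196 = 340

CCCXL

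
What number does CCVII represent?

CCVII: C=100, C=100, V=5, I=1, I=1
100 + 100 + 5 + 1 + 1 = 207

207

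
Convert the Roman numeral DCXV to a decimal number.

DCXV: D=500, C=100, X=10, V=5
500 + 100 + 10 + 5 = 615

615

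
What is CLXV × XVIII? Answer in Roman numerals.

CLXV = 165
XVIII = 18
165 × 18 = 2970

MMCMLXX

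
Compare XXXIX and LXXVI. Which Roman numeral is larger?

XXXIX = 39
LXXVI = 76
76 is larger

LXXVI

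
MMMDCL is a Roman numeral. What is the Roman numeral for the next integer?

MMMDCL = 3650; next is 3651

MMMDCLI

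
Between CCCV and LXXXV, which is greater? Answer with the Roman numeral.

CCCV = 305
LXXXV = 85
305 is larger

CCCV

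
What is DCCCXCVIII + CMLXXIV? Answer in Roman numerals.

DCCCXCVIII = 898
CMLXXIV = 974
898 + 974 = 1872

MDCCCLXXII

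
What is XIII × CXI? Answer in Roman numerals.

XIII = 13
CXI = 111
13 × 111 = 1443

MCDXLIII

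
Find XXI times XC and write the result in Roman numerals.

XXI = 21
XC = 90
21 × 90 = 1890

MDCCCXC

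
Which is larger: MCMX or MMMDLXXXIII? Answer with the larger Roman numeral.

MCMX = 1910
MMMDLXXXIII = 3583
3583 is larger

MMMDLXXXIII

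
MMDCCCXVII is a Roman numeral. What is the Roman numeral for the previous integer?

MMDCCCXVII = 2817, so the previous integer is 2817 - 1 = 2816

MMDCCCXVI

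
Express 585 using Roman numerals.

Convert 585 to Roman numerals:
  585 contains 1×500 (D)
  85 contains 1×50 (L)
  35 contains 3×10 (XXX)
  5 contains 1×5 (V)

DLXXXV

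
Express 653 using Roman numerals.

Convert 653 to Roman numerals:
  653 contains 1×500 (D)
  153 contains 1×100 (C)
  53 contains 1×50 (L)
  3 contains 3×1 (III)

DCLIII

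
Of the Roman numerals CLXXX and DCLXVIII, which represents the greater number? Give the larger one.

CLXXX = 180
DCLXVIII = 668
668 is larger

DCLXVIII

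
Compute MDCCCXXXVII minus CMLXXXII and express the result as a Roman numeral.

MDCCCXXXVII = 1837
CMLXXXII = 982
1837 - 982 = 855

DCCCLV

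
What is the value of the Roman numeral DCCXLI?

DCCXLI: D=500, C=100, C=100, XL=40, I=1
500 + 100 + 100 + 40 + 1 = 741

741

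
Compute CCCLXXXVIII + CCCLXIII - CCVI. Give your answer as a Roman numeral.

CCCLXXXVIII = 388, CCCLXIII = 363, CCVI = 206
388 + 363 = 751
751 - 206 = 545

DXLV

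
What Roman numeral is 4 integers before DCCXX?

DCCXX = 720
720 - 4 = 716

DCCXVI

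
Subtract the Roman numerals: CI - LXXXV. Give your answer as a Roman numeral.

CI = 101
LXXXV = 85
101 - 85 = 16

XVI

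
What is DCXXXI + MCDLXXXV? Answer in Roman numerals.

DCXXXI = 631
MCDLXXXV = 1485
631 + 1485 = 2116

MMCXVI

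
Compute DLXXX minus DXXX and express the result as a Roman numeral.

DLXXX = 580
DXXX = 530
580 - 530 = 50

L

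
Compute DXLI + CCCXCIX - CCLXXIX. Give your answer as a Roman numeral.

DXLI = 541, CCCXCIX = 399, CCLXXIX = 279
541 + 399 = 940
940 - 279 = 661

DCLXI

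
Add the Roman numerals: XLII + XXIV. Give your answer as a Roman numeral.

XLII = 42
XXIV = 24
42 + 24 = 66

LXVI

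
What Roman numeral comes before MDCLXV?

MDCLXV = 1665, so the previous integer is 1665 - 1 = 1664

MDCLXIV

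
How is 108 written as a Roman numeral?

Convert 108 to Roman numerals:
  108 contains 1×100 (C)
  8 contains 1×5 (V)
  3 contains 3×1 (III)

CVIII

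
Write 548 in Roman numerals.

Convert 548 to Roman numerals:
  548 contains 1×500 (D)
  48 contains 1×40 (XL)
  8 contains 1×5 (V)
  3 contains 3×1 (III)

DXLVIII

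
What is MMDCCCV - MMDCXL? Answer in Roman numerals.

MMDCCCV = 2805
MMDCXL = 2640
2805 - 2640 = 165

CLXV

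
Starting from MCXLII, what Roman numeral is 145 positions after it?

MCXLII = 1142
1142 + 145 = 1287

MCCLXXXVII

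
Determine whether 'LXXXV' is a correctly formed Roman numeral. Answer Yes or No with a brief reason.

'LXXXV': Check the rules: uses only the symbols I, V, X, L, C, D, M; no symbol is repeated more than three times in a row; V, L and D each appear at most once; no smaller symbol precedes a larger one (values never increase from left to right). Value: L (50) + X (10) + X (10) + X (10) + V (5) = 85. So it is a valid standard Roman numeral.

Yes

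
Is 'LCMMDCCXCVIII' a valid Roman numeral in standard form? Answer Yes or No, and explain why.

'LCMMDCCXCVIII': Invalid subtractive combination: LC

No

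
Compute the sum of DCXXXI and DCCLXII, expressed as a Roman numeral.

DCXXXI = 631
DCCLXII = 762
631 + 762 = 1393

MCCCXCIII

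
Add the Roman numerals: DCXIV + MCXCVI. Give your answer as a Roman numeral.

DCXIV = 614
MCXCVI = 1196
614 + 1196 = 1810

MDCCCX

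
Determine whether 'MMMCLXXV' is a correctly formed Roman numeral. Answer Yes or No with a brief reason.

'MMMCLXXV': Check the rules: uses only the symbols I, V, X, L, C, D, M; no symbol is repeated more than three times in a row; V, L and D each appear at most once; no smaller symbol precedes a larger one (values never increase from left to right). Value: M (1000) + M (1000) + M (1000) + C (100) + L (50) + X (10) + X (10) + V (5) = 3175. So it is a valid standard Roman numeral.

Yes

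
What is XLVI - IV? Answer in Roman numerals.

XLVI = 46
IV = 4
46 - 4 = 42

XLII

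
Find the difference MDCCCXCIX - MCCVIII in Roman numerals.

MDCCCXCIX = 1899
MCCVIII = 1208
1899 - 1208 = 691

DCXCI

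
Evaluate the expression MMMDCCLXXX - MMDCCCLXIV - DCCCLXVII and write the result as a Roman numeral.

MMMDCCLXXX = 3780, MMDCCCLXIV = 2864, DCCCLXVII = 867
3780 - 2864 = 916
916 - 867 = 49

XLIX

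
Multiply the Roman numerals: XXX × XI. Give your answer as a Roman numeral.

XXX = 30
XI = 11
30 × 11 = 330

CCCXXX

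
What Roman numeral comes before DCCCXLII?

DCCCXLII = 842; previous is 841

DCCCXLI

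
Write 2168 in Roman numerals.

Convert 2168 to Roman numerals:
  2168 contains 2×1000 (MM)
  168 contains 1×100 (C)
  68 contains 1×50 (L)
  18 contains 1×10 (X)
  8 contains 1×5 (V)
  3 contains 3×1 (III)

MMCLXVIII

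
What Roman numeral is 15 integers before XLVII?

XLVII = 47
47 - 15 = 32

XXXII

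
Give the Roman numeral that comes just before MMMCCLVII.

MMMCCLVII = 3257; previous is 3256

MMMCCLVI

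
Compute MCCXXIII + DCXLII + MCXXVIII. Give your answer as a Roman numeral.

MCCXXIII = 1223, DCXLII = 642, MCXXVIII = 1128
1223 + 642 = 1865
1865 + 1128 = 2993

MMCMXCIII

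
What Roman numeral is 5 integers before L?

L = 50
50 - 5 = 45

XLV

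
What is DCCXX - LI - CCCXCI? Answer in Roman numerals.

DCCXX = 720, LI = 51, CCCXCI = 391
720 - 51 = 669
669 - 391 = 278

CCLXXVIII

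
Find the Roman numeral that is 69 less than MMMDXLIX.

MMMDXLIX = 3549
3549 - 69 = 3480

MMMCDLXXX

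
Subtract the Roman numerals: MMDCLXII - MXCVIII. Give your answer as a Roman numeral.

MMDCLXII = 2662
MXCVIII = 1098
2662 - 1098 = 1564

MDLXIV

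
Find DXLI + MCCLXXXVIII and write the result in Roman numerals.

DXLI = 541
MCCLXXXVIII = 1288
541 + 1288 = 1829

MDCCCXXIX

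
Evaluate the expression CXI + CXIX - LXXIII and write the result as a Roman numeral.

CXI = 111, CXIX = 119, LXXIII = 73
111 + 119 = 230
230 - 73 = 157

CLVII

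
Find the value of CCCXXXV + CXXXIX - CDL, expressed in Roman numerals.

CCCXXXV = 335, CXXXIX = 139, CDL = 450
335 + 139 = 474
474 - 450 = 24

XXIV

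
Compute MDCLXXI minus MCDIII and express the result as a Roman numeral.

MDCLXXI = 1671
MCDIII = 1403
1671 - 1403 = 268

CCLXVIII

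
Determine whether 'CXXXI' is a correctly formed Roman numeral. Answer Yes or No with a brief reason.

'CXXXI': Check the rules: uses only the symbols I, V, X, L, C, D, M; no symbol is repeated more than three times in a row; V, L and D each appear at most once; no smaller symbol precedes a larger one (values never increase from left to right). Value: C (100) + X (10) + X (10) + X (10) + I (1) = 131. So it is a valid standard Roman numeral.

Yes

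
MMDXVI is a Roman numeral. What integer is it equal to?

MMDXVI: M=1000, M=1000, D=500, X=10, V=5, I=1
1000 + 1000 + 500 + 10 + 5 + 1 = 2516

2516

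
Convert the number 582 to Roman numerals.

Convert 582 to Roman numerals:
  582 contains 1×500 (D)
  82 contains 1×50 (L)
  32 contains 3×10 (XXX)
  2 contains 2×1 (II)

DLXXXII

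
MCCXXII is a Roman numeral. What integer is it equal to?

MCCXXII: M=1000, C=100, C=100, X=10, X=10, I=1, I=1
1000 + 100 + 100 + 10 + 10 + 1 + 1 = 1222

1222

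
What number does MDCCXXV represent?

MDCCXXV: M=1000, D=500, C=100, C=100, X=10, X=10, V=5
1000 + 500 + 100 + 100 + 10 + 10 + 5 = 1725

1725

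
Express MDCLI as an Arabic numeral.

MDCLI: M=1000, D=500, C=100, L=50, I=1
1000 + 500 + 100 + 50 + 1 = 1651

1651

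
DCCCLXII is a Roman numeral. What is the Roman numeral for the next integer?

DCCCLXII = 862, so the next integer is 862 + 1 = 863

DCCCLXIII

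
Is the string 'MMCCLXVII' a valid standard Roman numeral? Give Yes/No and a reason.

'MMCCLXVII': Check the rules: uses only the symbols I, V, X, L, C, D, M; no symbol is repeated more than three times in a row; V, L and D each appear at most once; no smaller symbol precedes a larger one (values never increase from left to right). Value: M (1000) + M (1000) + C (100) + C (100) + L (50) + X (10) + V (5) + I (1) + I (1) = 2267. So it is a valid standard Roman numeral.

Yes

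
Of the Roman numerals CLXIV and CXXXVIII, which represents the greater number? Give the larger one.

CLXIV = 164
CXXXVIII = 138
164 is larger

CLXIV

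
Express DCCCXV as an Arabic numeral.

DCCCXV: D=500, C=100, C=100, C=100, X=10, V=5
500 + 100 + 100 + 100 + 10 + 5 = 815

815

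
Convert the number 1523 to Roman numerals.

Convert 1523 to Roman numerals:
  1523 contains 1×1000 (M)
  523 contains 1×500 (D)
  23 contains 2×10 (XX)
  3 contains 3×1 (III)

MDXXIII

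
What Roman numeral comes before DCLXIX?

DCLXIX = 669; previous is 668

DCLXVIII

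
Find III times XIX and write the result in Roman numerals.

III = 3
XIX = 19
3 × 19 = 57

LVII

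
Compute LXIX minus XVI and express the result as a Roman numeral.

LXIX = 69
XVI = 16
69 - 16 = 53

LIII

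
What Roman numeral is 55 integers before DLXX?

DLXX = 570
570 - 55 = 515

DXV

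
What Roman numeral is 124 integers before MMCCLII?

MMCCLII = 2252
2252 - 124 = 2128

MMCXXVIII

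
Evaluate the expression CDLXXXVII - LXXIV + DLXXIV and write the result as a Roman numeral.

CDLXXXVII = 487, LXXIV = 74, DLXXIV = 574
487 - 74 = 413
413 + 574 = 987

CMLXXXVII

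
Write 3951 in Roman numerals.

Convert 3951 to Roman numerals:
  3951 contains 3×1000 (MMM)
  951 contains 1×900 (CM)
  51 contains 1×50 (L)
  1 contains 1×1 (I)

MMMCMLI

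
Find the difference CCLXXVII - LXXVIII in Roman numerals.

CCLXXVII = 277
LXXVIII = 78
277 - 78 = 199

CXCIX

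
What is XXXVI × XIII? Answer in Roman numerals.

XXXVI = 36
XIII = 13
36 × 13 = 468

CDLXVIII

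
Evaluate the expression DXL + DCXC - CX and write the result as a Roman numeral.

DXL = 540, DCXC = 690, CX = 110
540 + 690 = 1230
1230 - 110 = 1120

MCXX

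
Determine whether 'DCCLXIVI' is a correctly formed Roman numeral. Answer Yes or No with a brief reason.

'DCCLXIVI': I cannot come right after the subtractive pair IV: once I is subtracted in IV, the next symbol must be smaller than I

No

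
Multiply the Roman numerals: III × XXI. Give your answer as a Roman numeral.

III = 3
XXI = 21
3 × 21 = 63

LXIII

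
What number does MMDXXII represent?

MMDXXII: M=1000, M=1000, D=500, X=10, X=10, I=1, I=1
1000 + 1000 + 500 + 10 + 10 + 1 + 1 = 2522

2522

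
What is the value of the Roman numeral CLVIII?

CLVIII: C=100, L=50, V=5, I=1, I=1, I=1
100 + 50 + 5 + 1 + 1 + 1 = 158

158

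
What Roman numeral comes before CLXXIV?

CLXXIV = 174, so the previous integer is 174 - 1 = 173

CLXXIII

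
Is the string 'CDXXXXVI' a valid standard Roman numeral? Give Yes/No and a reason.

'CDXXXXVI': More than 3 consecutive X's

No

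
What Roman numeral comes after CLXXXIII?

CLXXXIII = 183, so the next integer is 183 + 1 = 184

CLXXXIV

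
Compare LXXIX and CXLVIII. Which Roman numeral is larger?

LXXIX = 79
CXLVIII = 148
148 is larger

CXLVIII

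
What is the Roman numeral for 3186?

Convert 3186 to Roman numerals:
  3186 contains 3×1000 (MMM)
  186 contains 1×100 (C)
  86 contains 1×50 (L)
  36 contains 3×10 (XXX)
  6 contains 1×5 (V)
  1 contains 1×1 (I)

MMMCLXXXVI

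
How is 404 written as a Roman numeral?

Convert 404 to Roman numerals:
  404 contains 1×400 (CD)
  4 contains 1×4 (IV)

CDIV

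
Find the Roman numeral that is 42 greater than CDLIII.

CDLIII = 453
453 + 42 = 495

CDXCV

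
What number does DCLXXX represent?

DCLXXX: D=500, C=100, L=50, X=10, X=10, X=10
500 + 100 + 50 + 10 + 10 + 10 = 680

680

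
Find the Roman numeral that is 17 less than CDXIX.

CDXIX = 419
419 - 17 = 402

CDII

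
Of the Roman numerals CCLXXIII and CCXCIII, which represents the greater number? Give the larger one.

CCLXXIII = 273
CCXCIII = 293
293 is larger

CCXCIII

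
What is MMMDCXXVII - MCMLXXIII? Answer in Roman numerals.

MMMDCXXVII = 3627
MCMLXXIII = 1973
3627 - 1973 = 1654

MDCLIV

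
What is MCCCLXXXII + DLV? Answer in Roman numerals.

MCCCLXXXII = 1382
DLV = 555
1382 + 555 = 1937

MCMXXXVII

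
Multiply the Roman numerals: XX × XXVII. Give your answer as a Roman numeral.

XX = 20
XXVII = 27
20 × 27 = 540

DXL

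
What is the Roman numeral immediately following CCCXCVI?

CCCXCVI = 396, so the next integer is 396 + 1 = 397

CCCXCVII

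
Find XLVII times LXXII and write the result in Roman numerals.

XLVII = 47
LXXII = 72
47 × 72 = 3384

MMMCCCLXXXIV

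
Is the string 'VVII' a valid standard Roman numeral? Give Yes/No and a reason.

'VVII': V should not appear more than once

No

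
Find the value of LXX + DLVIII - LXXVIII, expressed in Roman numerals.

LXX = 70, DLVIII = 558, LXXVIII = 78
70 + 558 = 628
628 - 78 = 550

DL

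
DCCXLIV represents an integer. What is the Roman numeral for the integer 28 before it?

DCCXLIV = 744
744 - 28 = 716

DCCXVI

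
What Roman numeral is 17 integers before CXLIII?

CXLIII = 143
143 - 17 = 126

CXXVI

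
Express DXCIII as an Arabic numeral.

DXCIII: D=500, XC=90, I=1, I=1, I=1
500 + 90 + 1 + 1 + 1 = 593

593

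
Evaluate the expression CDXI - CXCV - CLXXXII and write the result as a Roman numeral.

CDXI = 411, CXCV = 195, CLXXXII = 182
411 - 195 = 216
216 - 182 = 34

XXXIV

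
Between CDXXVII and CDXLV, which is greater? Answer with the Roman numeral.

CDXXVII = 427
CDXLV = 445
445 is larger

CDXLV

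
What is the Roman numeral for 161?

Convert 161 to Roman numerals:
  161 contains 1×100 (C)
  61 contains 1×50 (L)
  11 contains 1×10 (X)
  1 contains 1×1 (I)

CLXI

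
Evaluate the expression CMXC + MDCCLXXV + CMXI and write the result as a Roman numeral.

CMXC = 990, MDCCLXXV = 1775, CMXI = 911
990 + 1775 = 2765
2765 + 911 = 3676

MMMDCLXXVI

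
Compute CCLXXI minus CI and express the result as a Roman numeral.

CCLXXI = 271
CI = 101
271 - 101 = 170

CLXX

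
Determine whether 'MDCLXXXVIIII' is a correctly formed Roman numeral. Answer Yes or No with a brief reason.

'MDCLXXXVIIII': More than 3 consecutive I's

No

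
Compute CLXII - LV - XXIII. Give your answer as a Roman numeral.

CLXII = 162, LV = 55, XXIII = 23
162 - 55 = 107
107 - 23 = 84

LXXXIV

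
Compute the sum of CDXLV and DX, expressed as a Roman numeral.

CDXLV = 445
DX = 510
445 + 510 = 955

CMLV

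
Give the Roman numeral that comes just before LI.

LI = 51; previous is 50

L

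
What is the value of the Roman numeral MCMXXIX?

MCMXXIX: M=1000, CM=900, X=10, X=10, IX=9
1000 + 900 + 10 + 10 + 9 = 1929

1929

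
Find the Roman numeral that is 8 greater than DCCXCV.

DCCXCV = 795
795 + 8 = 803

DCCCIII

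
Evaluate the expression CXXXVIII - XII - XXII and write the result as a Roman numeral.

CXXXVIII = 138, XII = 12, XXII = 22
138 - 12 = 126
126 - 22 = 104

CIV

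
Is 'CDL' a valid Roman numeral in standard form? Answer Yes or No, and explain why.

'CDL': Check the rules: uses only the symbols I, V, X, L, C, D, M; no symbol is repeated more than three times in a row; V, L and D each appear at most once; the only place a smaller symbol precedes a larger one is the allowed subtractive pair CD, the symbol right after such a pair (if any) is smaller than the pair's first symbol, and otherwise the values never increase from left to right. Value: CD (400) + L (50) = 450. So it is a valid standard Roman numeral.

Yes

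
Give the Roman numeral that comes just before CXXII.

CXXII = 122, so the previous integer is 122 - 1 = 121

CXXI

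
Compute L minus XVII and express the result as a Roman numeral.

L = 50
XVII = 17
50 - 17 = 33

XXXIII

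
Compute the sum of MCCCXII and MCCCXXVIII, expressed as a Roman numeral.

MCCCXII = 1312
MCCCXXVIII = 1328
1312 + 1328 = 2640

MMDCXL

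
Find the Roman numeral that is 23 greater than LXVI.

LXVI = 66
66 + 23 = 89

LXXXIX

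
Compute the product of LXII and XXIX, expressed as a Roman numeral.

LXII = 62
XXIX = 29
62 × 29 = 1798

MDCCXCVIII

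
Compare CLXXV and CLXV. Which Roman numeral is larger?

CLXXV = 175
CLXV = 165
175 is larger

CLXXV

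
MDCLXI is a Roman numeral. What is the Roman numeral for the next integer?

MDCLXI = 1661, so the next integer is 1661 + 1 = 1662

MDCLXII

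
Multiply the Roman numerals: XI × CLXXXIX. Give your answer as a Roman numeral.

XI = 11
CLXXXIX = 189
11 × 189 = 2079

MMLXXIX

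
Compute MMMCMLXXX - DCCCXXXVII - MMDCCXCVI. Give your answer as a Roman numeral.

MMMCMLXXX = 3980, DCCCXXXVII = 837, MMDCCXCVI = 2796
3980 - 837 = 3143
3143 - 2796 = 347

CCCXLVII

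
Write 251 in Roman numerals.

Convert 251 to Roman numerals:
  251 contains 2×100 (CC)
  51 contains 1×50 (L)
  1 contains 1×1 (I)

CCLI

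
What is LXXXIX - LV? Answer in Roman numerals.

LXXXIX = 89
LV = 55
89 - 55 = 34

XXXIV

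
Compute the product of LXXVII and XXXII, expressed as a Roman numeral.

LXXVII = 77
XXXII = 32
77 × 32 = 2464

MMCDLXIV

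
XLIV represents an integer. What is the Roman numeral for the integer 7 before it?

XLIV = 44
44 - 7 = 37

XXXVII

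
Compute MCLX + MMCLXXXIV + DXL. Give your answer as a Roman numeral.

MCLX = 1160, MMCLXXXIV = 2184, DXL = 540
1160 + 2184 = 3344
3344 + 540 = 3884

MMMDCCCLXXXIV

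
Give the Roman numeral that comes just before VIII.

VIII = 8; previous is 7

VII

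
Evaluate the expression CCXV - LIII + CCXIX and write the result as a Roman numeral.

CCXV = 215, LIII = 53, CCXIX = 219
215 - 53 = 162
162 + 219 = 381

CCCLXXXI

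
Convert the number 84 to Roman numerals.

Convert 84 to Roman numerals:
  84 contains 1×50 (L)
  34 contains 3×10 (XXX)
  4 contains 1×4 (IV)

LXXXIV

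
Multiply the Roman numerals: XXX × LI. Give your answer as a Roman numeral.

XXX = 30
LI = 51
30 × 51 = 1530

MDXXX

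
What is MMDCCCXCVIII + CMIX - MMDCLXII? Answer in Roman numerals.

MMDCCCXCVIII = 2898, CMIX = 909, MMDCLXII = 2662
2898 + 909 = 3807
3807 - 2662 = 1145

MCXLV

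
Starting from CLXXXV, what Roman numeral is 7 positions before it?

CLXXXV = 185
185 - 7 = 178

CLXXVIII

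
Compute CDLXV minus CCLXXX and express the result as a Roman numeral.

CDLXV = 465
CCLXXX = 280
465 - 280 = 185

CLXXXV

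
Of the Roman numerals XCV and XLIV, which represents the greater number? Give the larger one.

XCV = 95
XLIV = 44
95 is larger

XCV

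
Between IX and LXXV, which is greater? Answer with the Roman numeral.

IX = 9
LXXV = 75
75 is larger

LXXV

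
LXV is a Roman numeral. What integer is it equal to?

LXV: L=50, X=10, V=5
50 + 10 + 5 = 65

65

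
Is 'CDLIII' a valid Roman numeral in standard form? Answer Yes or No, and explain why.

'CDLIII': Check the rules: uses only the symbols I, V, X, L, C, D, M; no symbol is repeated more than three times in a row; V, L and D each appear at most once; the only place a smaller symbol precedes a larger one is the allowed subtractive pair CD, the symbol right after such a pair (if any) is smaller than the pair's first symbol, and otherwise the values never increase from left to right. Value: CD (400) + L (50) + I (1) + I (1) + I (1) = 453. So it is a valid standard Roman numeral.

Yes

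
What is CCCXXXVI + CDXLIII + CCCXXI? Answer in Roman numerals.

CCCXXXVI = 336, CDXLIII = 443, CCCXXI = 321
336 + 443 = 779
779 + 321 = 1100

MC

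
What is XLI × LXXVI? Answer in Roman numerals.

XLI = 41
LXXVI = 76
41 × 76 = 3116

MMMCXVI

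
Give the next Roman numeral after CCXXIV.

CCXXIV = 224, so the next integer is 224 + 1 = 225

CCXXV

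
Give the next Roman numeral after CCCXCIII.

CCCXCIII = 393; next is 394

CCCXCIV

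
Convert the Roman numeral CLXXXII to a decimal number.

CLXXXII: C=100, L=50, X=10, X=10, X=10, I=1, I=1
100 + 50 + 10 + 10 + 10 + 1 + 1 = 182

182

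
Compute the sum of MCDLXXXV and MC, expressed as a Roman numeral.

MCDLXXXV = 1485
MC = 1100
1485 + 1100 = 2585

MMDLXXXV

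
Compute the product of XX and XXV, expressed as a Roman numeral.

XX = 20
XXV = 25
20 × 25 = 500

D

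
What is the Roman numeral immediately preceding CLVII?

CLVII = 157; previous is 156

CLVI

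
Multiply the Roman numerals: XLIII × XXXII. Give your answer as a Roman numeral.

XLIII = 43
XXXII = 32
43 × 32 = 1376

MCCCLXXVI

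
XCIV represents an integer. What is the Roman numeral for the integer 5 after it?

XCIV = 94
94 + 5 = 99

XCIX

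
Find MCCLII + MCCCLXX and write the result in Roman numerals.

MCCLII = 1252
MCCCLXX = 1370
1252 + 1370 = 2622

MMDCXXII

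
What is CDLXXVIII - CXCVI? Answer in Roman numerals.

CDLXXVIII = 478
CXCVI = 196
478 - 196 = 282

CCLXXXII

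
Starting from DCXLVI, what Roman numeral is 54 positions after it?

DCXLVI = 646
646 + 54 = 700

DCC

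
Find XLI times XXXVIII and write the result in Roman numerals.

XLI = 41
XXXVIII = 38
41 × 38 = 1558

MDLVIII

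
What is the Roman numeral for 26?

Convert 26 to Roman numerals:
  26 contains 2×10 (XX)
  6 contains 1×5 (V)
  1 contains 1×1 (I)

XXVI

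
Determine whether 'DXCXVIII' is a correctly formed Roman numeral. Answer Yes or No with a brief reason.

'DXCXVIII': X cannot come right after the subtractive pair XC: once X is subtracted in XC, the next symbol must be smaller than X

No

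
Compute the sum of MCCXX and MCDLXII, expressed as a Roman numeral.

MCCXX = 1220
MCDLXII = 1462
1220 + 1462 = 2682

MMDCLXXXII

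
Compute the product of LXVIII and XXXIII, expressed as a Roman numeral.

LXVIII = 68
XXXIII = 33
68 × 33 = 2244

MMCCXLIV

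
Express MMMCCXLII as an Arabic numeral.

MMMCCXLII: M=1000, M=1000, M=1000, C=100, C=100, XL=40, I=1, I=1
1000 + 1000 + 1000 + 100 + 100 + 40 + 1 + 1 = 3242

3242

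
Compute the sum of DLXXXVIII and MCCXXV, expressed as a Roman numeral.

DLXXXVIII = 588
MCCXXV = 1225
588 + 1225 = 1813

MDCCCXIII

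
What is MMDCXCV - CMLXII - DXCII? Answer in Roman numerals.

MMDCXCV = 2695, CMLXII = 962, DXCII = 592
2695 - 962 = 1733
1733 - 592 = 1141

MCXLI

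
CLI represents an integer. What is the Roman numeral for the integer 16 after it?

CLI = 151
151 + 16 = 167

CLXVII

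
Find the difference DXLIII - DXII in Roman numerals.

DXLIII = 543
DXII = 512
543 - 512 = 31

XXXI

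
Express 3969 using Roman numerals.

Convert 3969 to Roman numerals:
  3969 contains 3×1000 (MMM)
  969 contains 1×900 (CM)
  69 contains 1×50 (L)
  19 contains 1×10 (X)
  9 contains 1×9 (IX)

MMMCMLXIX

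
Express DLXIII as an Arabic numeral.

DLXIII: D=500, L=50, X=10, I=1, I=1, I=1
500 + 50 + 10 + 1 + 1 + 1 = 563

563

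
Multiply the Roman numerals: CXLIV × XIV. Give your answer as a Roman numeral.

CXLIV = 144
XIV = 14
144 × 14 = 2016

MMXVI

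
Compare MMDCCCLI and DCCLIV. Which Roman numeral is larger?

MMDCCCLI = 2851
DCCLIV = 754
2851 is larger

MMDCCCLI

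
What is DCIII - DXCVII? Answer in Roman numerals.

DCIII = 603
DXCVII = 597
603 - 597 = 6

VI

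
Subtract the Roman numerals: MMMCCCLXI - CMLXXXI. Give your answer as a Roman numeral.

MMMCCCLXI = 3361
CMLXXXI = 981
3361 - 981 = 2380

MMCCCLXXX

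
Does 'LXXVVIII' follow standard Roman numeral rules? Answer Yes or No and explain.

'LXXVVIII': V should not appear more than once

No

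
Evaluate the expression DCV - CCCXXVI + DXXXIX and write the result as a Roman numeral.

DCV = 605, CCCXXVI = 326, DXXXIX = 539
605 - 326 = 279
279 + 539 = 818

DCCCXVIII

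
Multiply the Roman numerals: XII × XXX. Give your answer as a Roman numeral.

XII = 12
XXX = 30
12 × 30 = 360

CCCLX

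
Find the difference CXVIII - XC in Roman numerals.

CXVIII = 118
XC = 90
118 - 90 = 28

XXVIII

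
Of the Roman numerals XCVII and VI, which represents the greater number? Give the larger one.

XCVII = 97
VI = 6
97 is larger

XCVII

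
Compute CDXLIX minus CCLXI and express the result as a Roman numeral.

CDXLIX = 449
CCLXI = 261
449 - 261 = 188

CLXXXVIII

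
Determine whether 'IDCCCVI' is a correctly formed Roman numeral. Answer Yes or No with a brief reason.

'IDCCCVI': Invalid subtractive combination: ID

No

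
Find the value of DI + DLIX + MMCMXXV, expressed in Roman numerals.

DI = 501, DLIX = 559, MMCMXXV = 2925
501 + 559 = 1060
1060 + 2925 = 3985

MMMCMLXXXV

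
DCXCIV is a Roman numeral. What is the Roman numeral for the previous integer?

DCXCIV = 694, so the previous integer is 694 - 1 = 693

DCXCIII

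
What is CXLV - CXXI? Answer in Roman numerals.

CXLV = 145
CXXI = 121
145 - 121 = 24

XXIV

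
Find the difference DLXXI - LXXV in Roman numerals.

DLXXI = 571
LXXV = 75
571 - 75 = 496

CDXCVI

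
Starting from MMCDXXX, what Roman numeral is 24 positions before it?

MMCDXXX = 2430
2430 - 24 = 2406

MMCDVI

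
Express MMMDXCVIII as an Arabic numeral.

MMMDXCVIII: M=1000, M=1000, M=1000, D=500, XC=90, V=5, I=1, I=1, I=1
1000 + 1000 + 1000 + 500 + 90 + 5 + 1 + 1 + 1 = 3598

3598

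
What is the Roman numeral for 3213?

Convert 3213 to Roman numerals:
  3213 contains 3×1000 (MMM)
  213 contains 2×100 (CC)
  13 contains 1×10 (X)
  3 contains 3×1 (III)

MMMCCXIII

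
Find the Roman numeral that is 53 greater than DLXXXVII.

DLXXXVII = 587
587 + 53 = 640

DCXL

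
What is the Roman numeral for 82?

Convert 82 to Roman numerals:
  82 contains 1×50 (L)
  32 contains 3×10 (XXX)
  2 contains 2×1 (II)

LXXXII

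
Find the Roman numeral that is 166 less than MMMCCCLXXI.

MMMCCCLXXI = 3371
3371 - 166 = 3205

MMMCCV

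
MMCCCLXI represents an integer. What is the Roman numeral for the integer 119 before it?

MMCCCLXI = 2361
2361 - 119 = 2242

MMCCXLII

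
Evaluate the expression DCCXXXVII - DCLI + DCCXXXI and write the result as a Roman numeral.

DCCXXXVII = 737, DCLI = 651, DCCXXXI = 731
737 - 651 = 86
86 + 731 = 817

DCCCXVII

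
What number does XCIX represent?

XCIX: XC=90, IX=9
90 + 9 = 99

99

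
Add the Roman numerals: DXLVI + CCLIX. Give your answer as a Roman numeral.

DXLVI = 546
CCLIX = 259
546 + 259 = 805

DCCCV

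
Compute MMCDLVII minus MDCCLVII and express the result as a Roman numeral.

MMCDLVII = 2457
MDCCLVII = 1757
2457 - 1757 = 700

DCC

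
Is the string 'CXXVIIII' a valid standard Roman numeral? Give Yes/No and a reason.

'CXXVIIII': More than 3 consecutive I's

No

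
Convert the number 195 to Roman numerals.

Convert 195 to Roman numerals:
  195 contains 1×100 (C)
  95 contains 1×90 (XC)
  5 contains 1×5 (V)

CXCV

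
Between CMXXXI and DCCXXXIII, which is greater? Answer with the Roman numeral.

CMXXXI = 931
DCCXXXIII = 733
931 is larger

CMXXXI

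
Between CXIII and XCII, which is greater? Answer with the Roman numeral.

CXIII = 113
XCII = 92
113 is larger

CXIII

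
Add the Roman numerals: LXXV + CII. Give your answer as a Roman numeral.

LXXV = 75
CII = 102
75 + 102 = 177

CLXXVII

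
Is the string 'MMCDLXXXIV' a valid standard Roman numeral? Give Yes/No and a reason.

'MMCDLXXXIV': Check the rules: uses only the symbols I, V, X, L, C, D, M; no symbol is repeated more than three times in a row; V, L and D each appear at most once; the only places a smaller symbol precedes a larger one are the allowed subtractive pairs CD, IV, the symbol right after such a pair (if any) is smaller than the pair's first symbol, and otherwise the values never increase from left to right. Value: M (1000) + M (1000) + CD (400) + L (50) + X (10) + X (10) + X (10) + IV (4) = 2484. So it is a valid standard Roman numeral.

Yes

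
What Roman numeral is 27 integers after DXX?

DXX = 520
520 + 27 = 547

DXLVII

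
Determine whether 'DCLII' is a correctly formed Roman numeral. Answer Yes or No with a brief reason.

'DCLII': Check the rules: uses only the symbols I, V, X, L, C, D, M; no symbol is repeated more than three times in a row; V, L and D each appear at most once; no smaller symbol precedes a larger one (values never increase from left to right). Value: D (500) + C (100) + L (50) + I (1) + I (1) = 652. So it is a valid standard Roman numeral.

Yes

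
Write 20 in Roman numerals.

Convert 20 to Roman numerals:
  20 contains 2×10 (XX)

XX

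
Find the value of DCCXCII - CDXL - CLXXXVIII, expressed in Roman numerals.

DCCXCII = 792, CDXL = 440, CLXXXVIII = 188
792 - 440 = 352
352 - 188 = 164

CLXIV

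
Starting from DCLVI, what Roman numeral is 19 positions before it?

DCLVI = 656
656 - 19 = 637

DCXXXVII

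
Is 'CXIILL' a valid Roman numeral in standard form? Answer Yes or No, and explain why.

'CXIILL': L should not appear more than once

No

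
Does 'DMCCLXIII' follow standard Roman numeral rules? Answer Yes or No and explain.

'DMCCLXIII': Invalid subtractive combination: DM

No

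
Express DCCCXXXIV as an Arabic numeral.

DCCCXXXIV: D=500, C=100, C=100, C=100, X=10, X=10, X=10, IV=4
500 + 100 + 100 + 100 + 10 + 10 + 10 + 4 = 834

834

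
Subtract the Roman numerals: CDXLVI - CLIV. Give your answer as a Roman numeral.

CDXLVI = 446
CLIV = 154
446 - 154 = 292

CCXCII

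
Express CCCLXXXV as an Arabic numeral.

CCCLXXXV: C=100, C=100, C=100, L=50, X=10, X=10, X=10, V=5
100 + 100 + 100 + 50 + 10 + 10 + 10 + 5 = 385

385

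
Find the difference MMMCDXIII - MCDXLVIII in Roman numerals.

MMMCDXIII = 3413
MCDXLVIII = 1448
3413 - 1448 = 1965

MCMLXV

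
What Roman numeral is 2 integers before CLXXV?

CLXXV = 175
175 - 2 = 173

CLXXIII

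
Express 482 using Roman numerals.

Convert 482 to Roman numerals:
  482 contains 1×400 (CD)
  82 contains 1×50 (L)
  32 contains 3×10 (XXX)
  2 contains 2×1 (II)

CDLXXXII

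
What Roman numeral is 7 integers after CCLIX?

CCLIX = 259
259 + 7 = 266

CCLXVI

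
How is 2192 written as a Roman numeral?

Convert 2192 to Roman numerals:
  2192 contains 2×1000 (MM)
  192 contains 1×100 (C)
  92 contains 1×90 (XC)
  2 contains 2×1 (II)

MMCXCII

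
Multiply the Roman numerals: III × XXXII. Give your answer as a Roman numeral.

III = 3
XXXII = 32
3 × 32 = 96

XCVI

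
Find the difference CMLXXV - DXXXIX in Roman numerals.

CMLXXV = 975
DXXXIX = 539
975 - 539 = 436

CDXXXVI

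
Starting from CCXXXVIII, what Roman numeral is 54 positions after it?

CCXXXVIII = 238
238 + 54 = 292

CCXCII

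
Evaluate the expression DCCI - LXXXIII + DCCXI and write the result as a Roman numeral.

DCCI = 701, LXXXIII = 83, DCCXI = 711
701 - 83 = 618
618 + 711 = 1329

MCCCXXIX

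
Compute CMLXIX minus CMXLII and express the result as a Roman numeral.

CMLXIX = 969
CMXLII = 942
969 - 942 = 27

XXVII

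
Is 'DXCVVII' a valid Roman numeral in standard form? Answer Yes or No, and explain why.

'DXCVVII': V should not appear more than once

No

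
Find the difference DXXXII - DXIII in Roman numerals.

DXXXII = 532
DXIII = 513
532 - 513 = 19

XIX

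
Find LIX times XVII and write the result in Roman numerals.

LIX = 59
XVII = 17
59 × 17 = 1003

MIII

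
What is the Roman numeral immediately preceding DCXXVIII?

DCXXVIII = 628, so the previous integer is 628 - 1 = 627

DCXXVII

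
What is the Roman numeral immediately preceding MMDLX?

MMDLX = 2560; previous is 2559

MMDLIX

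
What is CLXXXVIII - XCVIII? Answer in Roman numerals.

CLXXXVIII = 188
XCVIII = 98
188 - 98 = 90

XC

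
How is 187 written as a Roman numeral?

Convert 187 to Roman numerals:
  187 contains 1×100 (C)
  87 contains 1×50 (L)
  37 contains 3×10 (XXX)
  7 contains 1×5 (V)
  2 contains 2×1 (II)

CLXXXVII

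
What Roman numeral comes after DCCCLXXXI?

DCCCLXXXI = 881, so the next integer is 881 + 1 = 882

DCCCLXXXII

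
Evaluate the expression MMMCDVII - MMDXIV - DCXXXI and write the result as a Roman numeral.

MMMCDVII = 3407, MMDXIV = 2514, DCXXXI = 631
3407 - 2514 = 893
893 - 631 = 262

CCLXII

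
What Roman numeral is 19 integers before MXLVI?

MXLVI = 1046
1046 - 19 = 1027

MXXVII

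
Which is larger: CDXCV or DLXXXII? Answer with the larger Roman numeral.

CDXCV = 495
DLXXXII = 582
582 is larger

DLXXXII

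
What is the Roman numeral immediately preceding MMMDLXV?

MMMDLXV = 3565, so the previous integer is 3565 - 1 = 3564

MMMDLXIV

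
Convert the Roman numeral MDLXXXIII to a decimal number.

MDLXXXIII: M=1000, D=500, L=50, X=10, X=10, X=10, I=1, I=1, I=1
1000 + 500 + 50 + 10 + 10 + 10 + 1 + 1 + 1 = 1583

1583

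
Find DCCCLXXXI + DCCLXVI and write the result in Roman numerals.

DCCCLXXXI = 881
DCCLXVI = 766
881 + 766 = 1647

MDCXLVII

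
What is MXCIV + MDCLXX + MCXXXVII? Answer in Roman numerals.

MXCIV = 1094, MDCLXX = 1670, MCXXXVII = 1137
1094 + 1670 = 2764
2764 + 1137 = 3901

MMMCMI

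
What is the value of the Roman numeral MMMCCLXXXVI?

MMMCCLXXXVI: M=1000, M=1000, M=1000, C=100, C=100, L=50, X=10, X=10, X=10, V=5, I=1
1000 + 1000 + 1000 + 100 + 100 + 50 + 10 + 10 + 10 + 5 + 1 = 3286

3286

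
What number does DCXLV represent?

DCXLV: D=500, C=100, XL=40, V=5
500 + 100 + 40 + 5 = 645

645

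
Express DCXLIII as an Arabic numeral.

DCXLIII: D=500, C=100, XL=40, I=1, I=1, I=1
500 + 100 + 40 + 1 + 1 + 1 = 643

643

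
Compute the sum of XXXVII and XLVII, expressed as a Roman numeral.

XXXVII = 37
XLVII = 47
37 + 47 = 84

LXXXIV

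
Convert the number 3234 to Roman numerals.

Convert 3234 to Roman numerals:
  3234 contains 3×1000 (MMM)
  234 contains 2×100 (CC)
  34 contains 3×10 (XXX)
  4 contains 1×4 (IV)

MMMCCXXXIV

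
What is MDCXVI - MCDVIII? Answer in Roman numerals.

MDCXVI = 1616
MCDVIII = 1408
1616 - 1408 = 208

CCVIII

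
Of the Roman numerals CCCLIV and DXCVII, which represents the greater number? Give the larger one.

CCCLIV = 354
DXCVII = 597
597 is larger

DXCVII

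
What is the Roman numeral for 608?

Convert 608 to Roman numerals:
  608 contains 1×500 (D)
  108 contains 1×100 (C)
  8 contains 1×5 (V)
  3 contains 3×1 (III)

DCVIII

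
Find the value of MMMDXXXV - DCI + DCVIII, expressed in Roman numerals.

MMMDXXXV = 3535, DCI = 601, DCVIII = 608
3535 - 601 = 2934
2934 + 608 = 3542

MMMDXLII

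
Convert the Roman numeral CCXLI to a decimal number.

CCXLI: C=100, C=100, XL=40, I=1
100 + 100 + 40 + 1 = 241

241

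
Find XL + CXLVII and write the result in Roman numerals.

XL = 40
CXLVII = 147
40 + 147 = 187

CLXXXVII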